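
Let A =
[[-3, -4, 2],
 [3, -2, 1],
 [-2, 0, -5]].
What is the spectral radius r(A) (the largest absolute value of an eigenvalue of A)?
r(A) ≈ 4.8259

The eigenvalues of A are the roots of its characteristic polynomial. With M = A (coefficients from the trace, the sum of principal 2x2 minors, and det A):
  p(λ) = det(λ I - M) = λ^3 + 10λ^2 + 47λ + 90.
No integer candidate from the rational root theorem (±divisors of 90) is a root, so the roots are irrational. The cubic discriminant is Δ = -11692 < 0, so there is one real root and a complex-conjugate pair. p(-4) = -2 and p(-3) = 12 have opposite signs, so a root lies in (-4, -3); Newton's method refines it to λ ≈ -3.8644. Dividing out (λ - (-3.8644)) leaves approximately λ^2 + 6.1356λ + 23.2896. For λ^2 + 6.1356λ + 23.2896 the discriminant is -55.5127. It is negative, so the remaining roots are the complex-conjugate pair λ ≈ -3.0678 ± 3.7253i. Their product equals the constant term, so |λ|^2 ≈ 23.2896 and |λ| ≈ 4.8259.
Thus the eigenvalues (to 4 decimals) are -3.8644 (modulus 3.8644); -3.0678 ± 3.7253i (modulus 4.8259). The spectral radius is the largest modulus: r(A) ≈ 4.8259. (Cross-check: r(A) ≤ ||A||_2 ≈ 6.0714; equality holds whenever A is normal, though it can also hold for some non-normal A.)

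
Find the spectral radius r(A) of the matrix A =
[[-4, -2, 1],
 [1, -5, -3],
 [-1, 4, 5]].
r(A) ≈ 3.9838

The eigenvalues of A are the roots of its characteristic polynomial. With M = A (coefficients from the trace, the sum of principal 2x2 minors, and det A):
  p(λ) = det(λ I - M) = λ^3 + 4λ^2 - 10λ - 55.
No integer candidate from the rational root theorem (±divisors of 55) is a root, so the roots are irrational. The cubic discriminant is Δ = -22395 < 0, so there is one real root and a complex-conjugate pair. p(3) = -22 and p(4) = 33 have opposite signs, so a root lies in (3, 4); Newton's method refines it to λ ≈ 3.4654. Dividing out (λ - (3.4654)) leaves approximately λ^2 + 7.4654λ + 15.871. For λ^2 + 7.4654λ + 15.871 the discriminant is -7.7513. It is negative, so the remaining roots are the complex-conjugate pair λ ≈ -3.7327 ± 1.3921i. Their product equals the constant term, so |λ|^2 ≈ 15.871 and |λ| ≈ 3.9838.
Thus the eigenvalues (to 4 decimals) are 3.4654 (modulus 3.4654); -3.7327 ± 1.3921i (modulus 3.9838). The spectral radius is the largest modulus: r(A) ≈ 3.9838. (Cross-check: r(A) ≤ ||A||_2 ≈ 8.6429; equality holds whenever A is normal, though it can also hold for some non-normal A.)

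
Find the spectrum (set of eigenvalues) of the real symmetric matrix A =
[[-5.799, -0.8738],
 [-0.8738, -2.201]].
sigma(A) ≈ {-6, -2}

A is real symmetric, so its spectrum consists of real eigenvalues. Expanding the characteristic polynomial of the displayed matrix gives
  det(λ I - A) = p(λ) = λ^2 + (8)λ + (12).
Solving p(λ) = 0 yields eigenvalues ≈ -6, -2. (A is shown rounded to 4 decimals, so these recover the underlying integer eigenvalues to within that precision.)
Verification: the trace of A = -8 equals the sum of eigenvalues -8, and det(A) ≈ 12.0001 matches the eigenvalue product 12.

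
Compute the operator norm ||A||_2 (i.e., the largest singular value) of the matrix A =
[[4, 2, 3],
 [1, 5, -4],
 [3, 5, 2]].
||A||_2 ≈ 8.4676 (= sqrt(largest eigenvalue of A^T A))

||A||_2 = sigma_max(A) = sqrt(lambda_max(A^T A)). Form the symmetric matrix M = A^T A =
[[26, 28, 14],
 [28, 54, -4],
 [14, -4, 29]].
Its characteristic polynomial (trace, sum of principal 2x2 minors, determinant of M give the coefficients) is
  p(λ) = det(λ I - M) = λ^3 - 109λ^2 + 2728λ - 3844.
No integer candidate from the rational root theorem (±divisors of 3844) is a root, so the roots are irrational. The cubic discriminant is Δ = 7474335104 > 0, so there are three distinct real roots. p(1) = -1224 and p(2) = 1184 have opposite signs, so a root lies in (1, 2); Newton's method refines it to λ ≈ 1.4975. p(35) = 986 and p(36) = -244 have opposite signs, so a root lies in (35, 36); Newton's method refines it to λ ≈ 35.8019. p(71) = -1714 and p(72) = 764 have opposite signs, so a root lies in (71, 72); Newton's method refines it to λ ≈ 71.7006. Check (Vieta): the three roots sum to 109, matching tr M = 109.
So the eigenvalues of A^T A are ≈ 1.4975, 35.8019, 71.7006 (all ≥ 0, as they must be for A^T A). The largest is λ_max ≈ 71.7006, hence ||A||_2 = sqrt(λ_max) ≈ 8.4676.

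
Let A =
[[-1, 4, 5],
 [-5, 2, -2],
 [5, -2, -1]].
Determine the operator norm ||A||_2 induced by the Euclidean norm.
||A||_2 ≈ 8.2167 (= sqrt(largest eigenvalue of A^T A))

||A||_2 = sigma_max(A) = sqrt(lambda_max(A^T A)). Form the symmetric matrix M = A^T A =
[[51, -24, 0],
 [-24, 24, 18],
 [0, 18, 30]].
Its characteristic polynomial (trace, sum of principal 2x2 minors, determinant of M give the coefficients) is
  p(λ) = det(λ I - M) = λ^3 - 105λ^2 + 2574λ - 2916.
No integer candidate from the rational root theorem (±divisors of 2916) is a root, so the roots are irrational. The cubic discriminant is Δ = 5283783252 > 0, so there are three distinct real roots. p(1) = -446 and p(2) = 1820 have opposite signs, so a root lies in (1, 2); Newton's method refines it to λ ≈ 1.19. p(36) = 324 and p(37) = -770 have opposite signs, so a root lies in (36, 37); Newton's method refines it to λ ≈ 36.2953. p(67) = -1040 and p(68) = 1028 have opposite signs, so a root lies in (67, 68); Newton's method refines it to λ ≈ 67.5147. Check (Vieta): the three roots sum to 105, matching tr M = 105.
So the eigenvalues of A^T A are ≈ 1.19, 36.2953, 67.5147 (all ≥ 0, as they must be for A^T A). The largest is λ_max ≈ 67.5147, hence ||A||_2 = sqrt(λ_max) ≈ 8.2167.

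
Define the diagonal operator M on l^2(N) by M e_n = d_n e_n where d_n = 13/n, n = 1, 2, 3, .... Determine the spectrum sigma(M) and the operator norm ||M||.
sigma(M) = {13/n : n ≥ 1} ∪ {0}; ||M|| = 13

A bounded diagonal operator on l^2 with diagonal entries d_n has spectrum equal to the closure of {d_n : n ≥ 1}: every d_n is an eigenvalue (with eigenvector e_n), so {d_n} ⊂ sigma(M); the spectrum is closed, so its closure is too; and for lambda not in the closure, (M - lambda I) has bounded inverse (the diagonal entries 1/(d_n - lambda) are bounded). For our sequence d_n = 13/n, n = 1, 2, 3, ...:
  - {d_n} = {13/n : n ≥ 1}; the only limit point is 0
  - closure = {13/n : n ≥ 1} ∪ {0}
For the norm: a diagonal operator has ||M|| = sup_n |d_n|. Here d_n = 13/n is positive and decreasing, so sup_n |d_n| = d_1 = 13. So ||M|| = 13.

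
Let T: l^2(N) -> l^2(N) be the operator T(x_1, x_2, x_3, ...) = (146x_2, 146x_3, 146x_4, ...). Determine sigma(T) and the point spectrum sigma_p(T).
sigma(T) = closed disk {z in C : |z| ≤ 146}; sigma_p(T) = open disk {z in C : |z| < 146}

Note T = 146·V where V is the unit left shift (V x)_k = x_{k+1}; so sigma(T) = 146·sigma(V) and ||T|| = 146||V||. ||T x||^2 = 21316sum_{k≥2} |x_k|^2 ≤ 21316||x||^2, with equality on {x : x_1 = 0}, so ||T|| = 146. For any lambda with |lambda| < 146, set r = lambda/146 (|r| < 1); the vector x = (1, r, r^2, ...) is in l^2 and satisfies T x = 146(r, r^2, ...) = lambda x, so lambda is an eigenvalue. On the boundary |lambda| = 146 the geometric series diverges, so no l^2 eigenvector exists, but these lambda lie in the approximate point spectrum. Hence sigma(T) is the closed disk of radius 146 and sigma_p(T) is the open disk.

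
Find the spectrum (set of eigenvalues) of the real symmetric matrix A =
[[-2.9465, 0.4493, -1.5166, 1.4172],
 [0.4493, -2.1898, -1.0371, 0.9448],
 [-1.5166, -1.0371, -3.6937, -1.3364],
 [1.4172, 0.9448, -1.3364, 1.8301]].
sigma(A) ≈ {-5, -3, -2, 3}

A is real symmetric, so its spectrum consists of real eigenvalues. Expanding the characteristic polynomial of the displayed matrix gives
  det(λ I - A) = p(λ) = λ^4 + (7)λ^3 + (1)λ^2 + (-62.9981)λ + (-89.9959).
Solving p(λ) = 0 yields eigenvalues ≈ -5, -3, -2, 3. (A is shown rounded to 4 decimals, so these recover the underlying integer eigenvalues to within that precision.)
Verification: the trace of A = -7 equals the sum of eigenvalues -7, and det(A) ≈ -89.9959 matches the eigenvalue product -90.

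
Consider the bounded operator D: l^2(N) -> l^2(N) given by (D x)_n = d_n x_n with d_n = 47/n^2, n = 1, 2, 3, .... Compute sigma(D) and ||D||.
sigma(D) = {47/n^2 : n ≥ 1} ∪ {0}; ||D|| = 47

A bounded diagonal operator on l^2 with diagonal entries d_n has spectrum equal to the closure of {d_n : n ≥ 1}: every d_n is an eigenvalue (with eigenvector e_n), so {d_n} ⊂ sigma(D); the spectrum is closed, so its closure is too; and for lambda not in the closure, (D - lambda I) has bounded inverse (the diagonal entries 1/(d_n - lambda) are bounded). For our sequence d_n = 47/n^2, n = 1, 2, 3, ...:
  - {d_n} = {47/n^2 : n ≥ 1}; the only limit point is 0
  - closure = {47/n^2 : n ≥ 1} ∪ {0}
For the norm: a diagonal operator has ||D|| = sup_n |d_n|. Here d_n = 47/n^2 is positive and decreasing, so sup_n |d_n| = d_1 = 47. So ||D|| = 47.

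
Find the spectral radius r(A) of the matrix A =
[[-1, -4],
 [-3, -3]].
r(A) = (4 + sqrt(52))/2 ≈ 5.6056

The eigenvalues of A are the roots of its characteristic polynomial. With M = A (coefficients from the trace and determinant):
  p(λ) = det(λ I - M) = λ^2 + 4λ - 9.
For λ^2 + 4λ - 9 the discriminant is 52. It is nonnegative but not a perfect square, so the roots are real and irrational: λ = (-4 ± sqrt(52))/2 ≈ 1.6056, -5.6056.
Thus the eigenvalues (to 4 decimals) are 1.6056 (modulus 1.6056); -5.6056 (modulus 5.6056). The spectral radius is the largest modulus: r(A) = (4 + sqrt(52))/2 ≈ 5.6056. (Cross-check: r(A) ≤ ||A||_2 ≈ 5.7016; equality holds whenever A is normal, though it can also hold for some non-normal A.)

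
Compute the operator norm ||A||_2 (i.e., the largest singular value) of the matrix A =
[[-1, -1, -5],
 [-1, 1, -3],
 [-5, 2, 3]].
||A||_2 ≈ 6.9712 (= sqrt(largest eigenvalue of A^T A))

||A||_2 = sigma_max(A) = sqrt(lambda_max(A^T A)). Form the symmetric matrix M = A^T A =
[[27, -10, -7],
 [-10, 6, 8],
 [-7, 8, 43]].
Its characteristic polynomial (trace, sum of principal 2x2 minors, determinant of M give the coefficients) is
  p(λ) = det(λ I - M) = λ^3 - 76λ^2 + 1368λ - 1764.
No integer candidate from the rational root theorem (±divisors of 1764) is a root, so the roots are irrational. The cubic discriminant is Δ = 688674384 > 0, so there are three distinct real roots. p(1) = -471 and p(2) = 676 have opposite signs, so a root lies in (1, 2); Newton's method refines it to λ ≈ 1.3957. p(26) = 4 and p(27) = -549 have opposite signs, so a root lies in (26, 27); Newton's method refines it to λ ≈ 26.0072. p(48) = -612 and p(49) = 441 have opposite signs, so a root lies in (48, 49); Newton's method refines it to λ ≈ 48.5971. Check (Vieta): the three roots sum to 76, matching tr M = 76.
So the eigenvalues of A^T A are ≈ 1.3957, 26.0072, 48.5971 (all ≥ 0, as they must be for A^T A). The largest is λ_max ≈ 48.5971, hence ||A||_2 = sqrt(λ_max) ≈ 6.9712.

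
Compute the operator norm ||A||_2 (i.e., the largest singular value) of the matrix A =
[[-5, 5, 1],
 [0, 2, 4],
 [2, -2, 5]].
||A||_2 ≈ 7.7559 (= sqrt(largest eigenvalue of A^T A))

||A||_2 = sigma_max(A) = sqrt(lambda_max(A^T A)). Form the symmetric matrix M = A^T A =
[[29, -29, 5],
 [-29, 33, 3],
 [5, 3, 42]].
Its characteristic polynomial (trace, sum of principal 2x2 minors, determinant of M give the coefficients) is
  p(λ) = det(λ I - M) = λ^3 - 104λ^2 + 2686λ - 2916.
No integer candidate from the rational root theorem (±divisors of 2916) is a root, so the roots are irrational. The cubic discriminant is Δ = 1831662576 > 0, so there are three distinct real roots. p(1) = -333 and p(2) = 2048 have opposite signs, so a root lies in (1, 2); Newton's method refines it to λ ≈ 1.135. p(42) = 528 and p(43) = -207 have opposite signs, so a root lies in (42, 43); Newton's method refines it to λ ≈ 42.7117. p(60) = -156 and p(61) = 927 have opposite signs, so a root lies in (60, 61); Newton's method refines it to λ ≈ 60.1533. Check (Vieta): the three roots sum to 104, matching tr M = 104.
So the eigenvalues of A^T A are ≈ 1.135, 42.7117, 60.1533 (all ≥ 0, as they must be for A^T A). The largest is λ_max ≈ 60.1533, hence ||A||_2 = sqrt(λ_max) ≈ 7.7559.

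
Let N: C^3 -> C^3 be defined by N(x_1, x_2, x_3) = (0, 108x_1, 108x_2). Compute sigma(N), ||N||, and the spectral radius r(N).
sigma(N) = {0}; ||N|| = 108; r(N) = 0. (N is nilpotent with N^3 = 0.)

On C^3, N is a strictly lower-triangular matrix with 108 on the subdiagonal and zeros elsewhere, so its characteristic polynomial is lambda^3 and every eigenvalue is 0: sigma(N) = {0}. For the operator norm, N e_i = 108e_{i+1} for i = 1, ..., 2 and N e_3 = 0, so the singular values of N are 108 (with multiplicity 2) and 0; hence ||N|| = 108. The spectral radius r(N) = max|lambda| = 0. Note ||N|| > r(N) — characteristic of non-normal nilpotent operators. Indeed N^3 = 0.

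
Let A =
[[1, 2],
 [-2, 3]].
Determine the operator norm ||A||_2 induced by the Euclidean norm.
||A||_2 = sqrt((18 + sqrt(128))/2) ≈ 3.8284 (= sqrt(largest eigenvalue of A^T A))

||A||_2 = sigma_max(A) = sqrt(lambda_max(A^T A)). Form the symmetric matrix M = A^T A =
[[5, -4],
 [-4, 13]].
Its characteristic polynomial (trace, determinant of M give the coefficients) is
  p(λ) = det(λ I - M) = λ^2 - 18λ + 49.
For λ^2 - 18λ + 49 the discriminant is 128. It is nonnegative but not a perfect square, so the roots are real and irrational: λ = (18 ± sqrt(128))/2 ≈ 14.6569, 3.3431.
So the eigenvalues of A^T A are ≈ 3.3431, 14.6569 (all ≥ 0, as they must be for A^T A). The largest is λ_max = (18 + sqrt(128))/2 ≈ 14.6569, hence ||A||_2 = sqrt(λ_max) = sqrt((18 + sqrt(128))/2) ≈ 3.8284.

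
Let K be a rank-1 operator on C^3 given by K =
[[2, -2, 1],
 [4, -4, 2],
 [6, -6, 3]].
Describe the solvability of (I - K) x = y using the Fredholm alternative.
(I - K) is singular (det(I - K) = 0, i.e. 1 ∈ sigma(K)). (I - K) x = y is solvable iff y ⊥ ker((I - K)^*) = span{(2, -2, 1)}, i.e. iff 2y_1 - 2y_2 + y_3 = 0. When solvable, the solutions are x = y + c·(1, 2, 3), c arbitrary (ker(I - K) = span{(1, 2, 3)}, dimension 1).

K has rank 1, so it is an outer product K = u v^T: every row of K is a multiple of one row vector. Reading off the entries, u = (1, 2, 3) and v = (2, -2, 1) (row i of K equals u_i·v^T). A rank-one matrix u v^T satisfies K u = u (v·u) and kills the (2)-dimensional subspace v^⊥, so its characteristic polynomial is lambda^2 (lambda - v·u) with v·u = tr K = 1. Hence the eigenvalues of I - K are 1 (multiplicity 2) and 1 - (1) = 0, so det(I - K) = 0. (Direct check: I - K =
[[-1, 2, -1],
 [-4, 5, -2],
 [-6, 6, -2]]
has determinant 0.) So 1 is an eigenvalue of K and (I - K) is not invertible. The finite-dimensional Fredholm alternative says: either (I - K) is invertible, or ker(I - K) ≠ {0} and then range(I - K) = ker((I - K)^*)^⊥, with dim ker(I - K) = dim ker((I - K)^*). We are in the second case, so we need both kernels. Kernel of I - K: (I - K) u = u - u (v·u) = u - u = 0, so ker(I - K) = span{u} = span{(1, 2, 3)} (it is exactly 1-dimensional because rank(I - K) = 2). Kernel of the adjoint: K is real, so (I - K)^* = I - K^T = I - v u^T, and (I - v u^T) v = v - v (u·v) = 0; hence ker((I - K)^*) = span{v} = span{(2, -2, 1)}. Therefore (I - K) x = y is solvable iff <y, v> = 0, i.e. iff 2y_1 - 2y_2 + y_3 = 0. When this holds, K y = u (v·y) = 0, so (I - K) y = y and x = y is a particular solution; the full solution set is the line x = y + c·u = y + c·(1, 2, 3), c ∈ C.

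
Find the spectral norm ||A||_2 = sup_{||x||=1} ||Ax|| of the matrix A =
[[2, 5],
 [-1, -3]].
||A||_2 = sqrt((39 + sqrt(1517))/2) ≈ 6.2429 (= sqrt(largest eigenvalue of A^T A))

||A||_2 = sigma_max(A) = sqrt(lambda_max(A^T A)). Form the symmetric matrix M = A^T A =
[[5, 13],
 [13, 34]].
Its characteristic polynomial (trace, determinant of M give the coefficients) is
  p(λ) = det(λ I - M) = λ^2 - 39λ + 1.
For λ^2 - 39λ + 1 the discriminant is 1517. It is nonnegative but not a perfect square, so the roots are real and irrational: λ = (39 ± sqrt(1517))/2 ≈ 38.9743, 0.0257.
So the eigenvalues of A^T A are ≈ 0.0257, 38.9743 (all ≥ 0, as they must be for A^T A). The largest is λ_max = (39 + sqrt(1517))/2 ≈ 38.9743, hence ||A||_2 = sqrt(λ_max) = sqrt((39 + sqrt(1517))/2) ≈ 6.2429.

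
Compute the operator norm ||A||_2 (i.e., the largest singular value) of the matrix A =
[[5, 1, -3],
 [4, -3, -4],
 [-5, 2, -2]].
||A||_2 ≈ 8.9527 (= sqrt(largest eigenvalue of A^T A))

||A||_2 = sigma_max(A) = sqrt(lambda_max(A^T A)). Form the symmetric matrix M = A^T A =
[[66, -17, -21],
 [-17, 14, 5],
 [-21, 5, 29]].
Its characteristic polynomial (trace, sum of principal 2x2 minors, determinant of M give the coefficients) is
  p(λ) = det(λ I - M) = λ^3 - 109λ^2 + 2489λ - 14161.
No integer candidate from the rational root theorem (±divisors of 14161) is a root, so the roots are irrational. The cubic discriminant is Δ = 2309651680 > 0, so there are three distinct real roots. p(8) = -713 and p(9) = 140 have opposite signs, so a root lies in (8, 9); Newton's method refines it to λ ≈ 8.8216. p(20) = 19 and p(21) = -700 have opposite signs, so a root lies in (20, 21); Newton's method refines it to λ ≈ 20.0283. p(80) = -641 and p(81) = 3740 have opposite signs, so a root lies in (80, 81); Newton's method refines it to λ ≈ 80.1502. Check (Vieta): the three roots sum to 109, matching tr M = 109.
So the eigenvalues of A^T A are ≈ 8.8216, 20.0283, 80.1502 (all ≥ 0, as they must be for A^T A). The largest is λ_max ≈ 80.1502, hence ||A||_2 = sqrt(λ_max) ≈ 8.9527.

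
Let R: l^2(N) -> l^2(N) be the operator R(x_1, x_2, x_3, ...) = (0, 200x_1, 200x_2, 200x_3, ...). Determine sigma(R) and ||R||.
sigma(R) = closed disk {z in C : |z| ≤ 200}; ||R|| = 200

Note R = 200·U where U is the unit right shift (U x)_k = x_{k-1} (with x_0 := 0); so ||R|| = 200||U|| and sigma(R) = 200·sigma(U). ||R x||^2 = sum_{k≥1} |200x_k|^2 = 40000||x||^2, so ||R|| = 200 and sigma(R) ⊂ {|z| ≤ 200}. For any |lambda| < 200, the equation (R - lambda I) x = 0 forces x_1 = 0, then 200x_k = lambda x_{k+1} ⇒ x = 0, so R has no eigenvalues. But (R - lambda I) is not surjective for |lambda| < 200: solving (R - lambda I) x = e_1 would require x_n proportional to (lambda/200)^(-n), which is not in l^2. So every |lambda| < 200 lies in the residual spectrum. The boundary |lambda| = 200 is in the approximate point spectrum (the spectrum is closed). Hence sigma(R) is the closed disk of radius 200.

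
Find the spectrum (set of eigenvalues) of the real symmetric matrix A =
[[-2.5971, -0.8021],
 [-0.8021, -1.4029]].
sigma(A) ≈ {-3, -1}

A is real symmetric, so its spectrum consists of real eigenvalues. Expanding the characteristic polynomial of the displayed matrix gives
  det(λ I - A) = p(λ) = λ^2 + (4)λ + (3).
Solving p(λ) = 0 yields eigenvalues ≈ -3, -1. (A is shown rounded to 4 decimals, so these recover the underlying integer eigenvalues to within that precision.)
Verification: the trace of A = -4 equals the sum of eigenvalues -4, and det(A) ≈ 3.0001 matches the eigenvalue product 3.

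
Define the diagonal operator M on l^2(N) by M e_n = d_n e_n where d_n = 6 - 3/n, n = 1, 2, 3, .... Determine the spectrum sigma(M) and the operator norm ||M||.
sigma(M) = {6 - 3/n : n ≥ 1} ∪ {6}; ||M|| = 6

A bounded diagonal operator on l^2 with diagonal entries d_n has spectrum equal to the closure of {d_n : n ≥ 1}: every d_n is an eigenvalue (with eigenvector e_n), so {d_n} ⊂ sigma(M); the spectrum is closed, so its closure is too; and for lambda not in the closure, (M - lambda I) has bounded inverse (the diagonal entries 1/(d_n - lambda) are bounded). For our sequence d_n = 6 - 3/n, n = 1, 2, 3, ...:
  - {d_n} = {6 - 3/n : n ≥ 1}; the only limit point is 6
  - closure = {6 - 3/n : n ≥ 1} ∪ {6}
For the norm: a diagonal operator has ||M|| = sup_n |d_n|. Here d_n = 6 - 3/n increases monotonically from d_1 = 3 toward 6, with all terms in [3, 6); so sup_n |d_n| = 6 (the supremum is the limit, not attained). So ||M|| = 6.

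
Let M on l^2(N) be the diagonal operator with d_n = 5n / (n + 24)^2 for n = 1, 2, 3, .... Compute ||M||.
||M|| = 5/96 (attained at n = 24)

For M diagonal, ||M|| = sup_n |d_n|. Treat f(x) = 5x / (x + 24)^2 for real x > 0. By the quotient rule, f'(x) = 5(24 - x)/(x + 24)^3, which is positive for x < 24 and negative for x > 24. So f has a unique maximum at x = 24, and since 24 is a positive integer, the supremum over n ≥ 1 is attained at n = 24: d_24 = 5·24/(24 + 24)^2 = 5·24/2304 = 5/96. Hence ||M|| = 5/96.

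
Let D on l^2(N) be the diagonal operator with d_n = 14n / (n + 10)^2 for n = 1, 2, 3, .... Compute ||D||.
||D|| = 7/20 (attained at n = 10)

For D diagonal, ||D|| = sup_n |d_n|. Treat f(x) = 14x / (x + 10)^2 for real x > 0. By the quotient rule, f'(x) = 14(10 - x)/(x + 10)^3, which is positive for x < 10 and negative for x > 10. So f has a unique maximum at x = 10, and since 10 is a positive integer, the supremum over n ≥ 1 is attained at n = 10: d_10 = 14·10/(10 + 10)^2 = 14·10/400 = 7/20. Hence ||D|| = 7/20.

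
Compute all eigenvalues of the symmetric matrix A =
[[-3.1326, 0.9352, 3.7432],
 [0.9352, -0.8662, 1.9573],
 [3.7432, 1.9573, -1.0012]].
sigma(A) ≈ {-6, -2, 3}

A is real symmetric, so its spectrum consists of real eigenvalues. Expanding the characteristic polynomial of the displayed matrix gives
  det(λ I - A) = p(λ) = λ^3 + (5)λ^2 + (-12)λ + (-36).
Solving p(λ) = 0 yields eigenvalues ≈ -6, -2, 3. (A is shown rounded to 4 decimals, so these recover the underlying integer eigenvalues to within that precision.)
Verification: the trace of A = -5 equals the sum of eigenvalues -5, and det(A) ≈ 36.0004 matches the eigenvalue product 36.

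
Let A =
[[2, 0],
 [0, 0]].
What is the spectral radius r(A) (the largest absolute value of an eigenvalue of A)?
r(A) = 2

The eigenvalues of A are the roots of its characteristic polynomial. With M = A (coefficients from the trace and determinant):
  p(λ) = det(λ I - M) = λ^2 - 2λ.
For λ^2 - 2λ the discriminant is 4. It is a perfect square (2^2), so the roots are rational: λ = (2 ± 2)/2 = 2, 0.
Thus the eigenvalues (to 4 decimals) are 2 (modulus 2); 0 (modulus 0). The spectral radius is the largest modulus: r(A) = 2. (Cross-check: r(A) ≤ ||A||_2 ≈ 2; equality holds whenever A is normal, though it can also hold for some non-normal A.)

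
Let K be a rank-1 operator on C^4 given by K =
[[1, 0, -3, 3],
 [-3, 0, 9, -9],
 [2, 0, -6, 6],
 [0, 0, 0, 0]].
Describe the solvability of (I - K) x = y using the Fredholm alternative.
(I - K) is invertible (det(I - K) = 6 ≠ 0), so for every y in C^4 the equation (I - K) x = y has a unique solution.

K has rank 1, so it is an outer product K = u v^T: every row of K is a multiple of one row vector. Reading off the entries, u = (1, -3, 2, 0) and v = (1, 0, -3, 3) (row i of K equals u_i·v^T). A rank-one matrix u v^T satisfies K u = u (v·u) and kills the (3)-dimensional subspace v^⊥, so its characteristic polynomial is lambda^3 (lambda - v·u) with v·u = tr K = -5. Hence the eigenvalues of I - K are 1 (multiplicity 3) and 1 - (-5) = 6, so det(I - K) = 6. (Direct check: I - K =
[[0, 0, 3, -3],
 [3, 1, -9, 9],
 [-2, 0, 7, -6],
 [0, 0, 0, 1]]
has determinant 6.) The finite-dimensional Fredholm alternative says: either (I - K) is invertible, or ker(I - K) ≠ {0} and then range(I - K) = ker((I - K)^*)^⊥, with dim ker(I - K) = dim ker((I - K)^*). Since det(I - K) ≠ 0, 1 is not an eigenvalue of K and ker(I - K) = {0}, so we are in the first case: for every y there is a unique x = (I - K)^(-1) y. Explicitly, by the Sherman–Morrison formula, (I - u v^T)^(-1) = I + u v^T/(1 - v·u), i.e. (I - K)^(-1) = I + K/(6).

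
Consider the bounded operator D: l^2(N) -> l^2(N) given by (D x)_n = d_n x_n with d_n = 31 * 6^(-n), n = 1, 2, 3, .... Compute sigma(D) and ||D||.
sigma(D) = {31 * 6^(-n) : n ≥ 1} ∪ {0}; ||D|| = 31/6

A bounded diagonal operator on l^2 with diagonal entries d_n has spectrum equal to the closure of {d_n : n ≥ 1}: every d_n is an eigenvalue (with eigenvector e_n), so {d_n} ⊂ sigma(D); the spectrum is closed, so its closure is too; and for lambda not in the closure, (D - lambda I) has bounded inverse (the diagonal entries 1/(d_n - lambda) are bounded). For our sequence d_n = 31 * 6^(-n), n = 1, 2, 3, ...:
  - {d_n} = {31 * 6^(-n) : n ≥ 1}; the only limit point is 0
  - closure = {31 * 6^(-n) : n ≥ 1} ∪ {0}
For the norm: a diagonal operator has ||D|| = sup_n |d_n|. Here d_n = 31 * 6^(-n) is positive and decreasing, so sup_n |d_n| = d_1 = 31/6. So ||D|| = 31/6.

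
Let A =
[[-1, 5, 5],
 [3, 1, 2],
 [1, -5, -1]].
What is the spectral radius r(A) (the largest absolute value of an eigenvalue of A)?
r(A) ≈ 5.324

The eigenvalues of A are the roots of its characteristic polynomial. With M = A (coefficients from the trace, the sum of principal 2x2 minors, and det A):
  p(λ) = det(λ I - M) = λ^3 + λ^2 - 11λ + 64.
No integer candidate from the rational root theorem (±divisors of 64) is a root, so the roots are irrational. The cubic discriminant is Δ = -118075 < 0, so there is one real root and a complex-conjugate pair. p(-6) = -50 and p(-5) = 19 have opposite signs, so a root lies in (-6, -5); Newton's method refines it to λ ≈ -5.324. Dividing out (λ - (-5.324)) leaves approximately λ^2 - 4.324λ + 12.021. For λ^2 - 4.324λ + 12.021 the discriminant is -29.3871. It is negative, so the remaining roots are the complex-conjugate pair λ ≈ 2.162 ± 2.7105i. Their product equals the constant term, so |λ|^2 ≈ 12.021 and |λ| ≈ 3.4671.
Thus the eigenvalues (to 4 decimals) are -5.324 (modulus 5.324); 2.162 ± 2.7105i (modulus 3.4671). The spectral radius is the largest modulus: r(A) ≈ 5.324. (Cross-check: r(A) ≤ ||A||_2 ≈ 8.6421; equality holds whenever A is normal, though it can also hold for some non-normal A.)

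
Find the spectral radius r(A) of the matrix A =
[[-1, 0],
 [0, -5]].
r(A) = 5

The eigenvalues of A are the roots of its characteristic polynomial. With M = A (coefficients from the trace and determinant):
  p(λ) = det(λ I - M) = λ^2 + 6λ + 5.
For λ^2 + 6λ + 5 the discriminant is 16. It is a perfect square (4^2), so the roots are rational: λ = (-6 ± 4)/2 = -1, -5.
Thus the eigenvalues (to 4 decimals) are -1 (modulus 1); -5 (modulus 5). The spectral radius is the largest modulus: r(A) = 5. (Cross-check: r(A) ≤ ||A||_2 ≈ 5; equality holds whenever A is normal, though it can also hold for some non-normal A.)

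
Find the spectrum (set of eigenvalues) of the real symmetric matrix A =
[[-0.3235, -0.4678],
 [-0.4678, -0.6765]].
sigma(A) ≈ {-1, 0}

A is real symmetric, so its spectrum consists of real eigenvalues. Expanding the characteristic polynomial of the displayed matrix gives
  det(λ I - A) = p(λ) = λ^2 + (1)λ + (0).
Solving p(λ) = 0 yields eigenvalues ≈ -1, 0. (A is shown rounded to 4 decimals, so these recover the underlying integer eigenvalues to within that precision.)
Verification: the trace of A = -1 equals the sum of eigenvalues -1, and det(A) ≈ 0.0000 matches the eigenvalue product 0.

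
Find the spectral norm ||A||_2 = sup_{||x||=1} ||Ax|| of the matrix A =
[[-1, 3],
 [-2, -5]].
||A||_2 = sqrt((39 + sqrt(1037))/2) ≈ 5.9667 (= sqrt(largest eigenvalue of A^T A))

||A||_2 = sigma_max(A) = sqrt(lambda_max(A^T A)). Form the symmetric matrix M = A^T A =
[[5, 7],
 [7, 34]].
Its characteristic polynomial (trace, determinant of M give the coefficients) is
  p(λ) = det(λ I - M) = λ^2 - 39λ + 121.
For λ^2 - 39λ + 121 the discriminant is 1037. It is nonnegative but not a perfect square, so the roots are real and irrational: λ = (39 ± sqrt(1037))/2 ≈ 35.6012, 3.3988.
So the eigenvalues of A^T A are ≈ 3.3988, 35.6012 (all ≥ 0, as they must be for A^T A). The largest is λ_max = (39 + sqrt(1037))/2 ≈ 35.6012, hence ||A||_2 = sqrt(λ_max) = sqrt((39 + sqrt(1037))/2) ≈ 5.9667.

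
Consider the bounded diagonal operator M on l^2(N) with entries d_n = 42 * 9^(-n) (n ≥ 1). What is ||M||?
||M|| = 14/3 (attained at n = 1)

For M diagonal, ||M|| = sup_n |d_n|. The sequence d_n = 42 * 9^(-n) is positive and strictly decreasing (ratio 9^(-1) < 1), so the supremum is d_1 = 42/9 = 14/3. Hence ||M|| = 14/3.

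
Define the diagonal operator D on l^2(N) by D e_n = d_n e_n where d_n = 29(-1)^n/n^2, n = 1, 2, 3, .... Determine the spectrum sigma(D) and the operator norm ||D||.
sigma(D) = {29(-1)^n/n^2 : n ≥ 1} ∪ {0}; ||D|| = 29

A bounded diagonal operator on l^2 with diagonal entries d_n has spectrum equal to the closure of {d_n : n ≥ 1}: every d_n is an eigenvalue (with eigenvector e_n), so {d_n} ⊂ sigma(D); the spectrum is closed, so its closure is too; and for lambda not in the closure, (D - lambda I) has bounded inverse (the diagonal entries 1/(d_n - lambda) are bounded). For our sequence d_n = 29(-1)^n/n^2, n = 1, 2, 3, ...:
  - {d_n} = {29(-1)^n/n^2 : n ≥ 1}; the only limit point is 0
  - closure = {29(-1)^n/n^2 : n ≥ 1} ∪ {0}
For the norm: a diagonal operator has ||D|| = sup_n |d_n|. Here |d_n| = 29/n^2 is decreasing, so sup_n |d_n| = |d_1| = 29. So ||D|| = 29.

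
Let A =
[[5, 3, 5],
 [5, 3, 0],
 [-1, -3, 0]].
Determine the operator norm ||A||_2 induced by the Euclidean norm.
||A||_2 ≈ 9.3611 (= sqrt(largest eigenvalue of A^T A))

||A||_2 = sigma_max(A) = sqrt(lambda_max(A^T A)). Form the symmetric matrix M = A^T A =
[[51, 33, 25],
 [33, 27, 15],
 [25, 15, 25]].
Its characteristic polynomial (trace, sum of principal 2x2 minors, determinant of M give the coefficients) is
  p(λ) = det(λ I - M) = λ^3 - 103λ^2 + 1388λ - 3600.
No integer candidate from the rational root theorem (±divisors of 3600) is a root, so the roots are irrational. The cubic discriminant is Δ = 2921411408 > 0, so there are three distinct real roots. p(3) = -336 and p(4) = 368 have opposite signs, so a root lies in (3, 4); Newton's method refines it to λ ≈ 3.4448. p(11) = 536 and p(12) = -48 have opposite signs, so a root lies in (11, 12); Newton's method refines it to λ ≈ 11.9258. p(87) = -3948 and p(88) = 2384 have opposite signs, so a root lies in (87, 88); Newton's method refines it to λ ≈ 87.6294. Check (Vieta): the three roots sum to 103, matching tr M = 103.
So the eigenvalues of A^T A are ≈ 3.4448, 11.9258, 87.6294 (all ≥ 0, as they must be for A^T A). The largest is λ_max ≈ 87.6294, hence ||A||_2 = sqrt(λ_max) ≈ 9.3611.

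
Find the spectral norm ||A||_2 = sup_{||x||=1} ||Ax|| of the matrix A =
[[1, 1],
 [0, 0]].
||A||_2 = sqrt(2) ≈ 1.4142 (= sqrt(largest eigenvalue of A^T A))

||A||_2 = sigma_max(A) = sqrt(lambda_max(A^T A)). Form the symmetric matrix M = A^T A =
[[1, 1],
 [1, 1]].
Its characteristic polynomial (trace, determinant of M give the coefficients) is
  p(λ) = det(λ I - M) = λ^2 - 2λ.
For λ^2 - 2λ the discriminant is 4. It is a perfect square (2^2), so the roots are rational: λ = (2 ± 2)/2 = 2, 0.
So the eigenvalues of A^T A are ≈ 0, 2 (all ≥ 0, as they must be for A^T A). The largest is λ_max = 2, hence ||A||_2 = sqrt(λ_max) = sqrt(2) ≈ 1.4142.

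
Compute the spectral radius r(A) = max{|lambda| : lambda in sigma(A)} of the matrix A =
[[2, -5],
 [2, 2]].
r(A) = sqrt(14) ≈ 3.7417

The eigenvalues of A are the roots of its characteristic polynomial. With M = A (coefficients from the trace and determinant):
  p(λ) = det(λ I - M) = λ^2 - 4λ + 14.
For λ^2 - 4λ + 14 the discriminant is -40. It is negative, so the roots are the complex-conjugate pair λ = 2 ± (sqrt(40)/2) i ≈ 2 ± 3.1623i. For a conjugate pair the product of the roots equals the constant term, so |λ|^2 = 14 and |λ| = sqrt(14) ≈ 3.7417.
Thus the eigenvalues (to 4 decimals) are 2 ± 3.1623i (modulus 3.7417). The spectral radius is the largest modulus: r(A) = sqrt(14) ≈ 3.7417. (Cross-check: r(A) ≤ ||A||_2 ≈ 5.5311; equality holds whenever A is normal, though it can also hold for some non-normal A.)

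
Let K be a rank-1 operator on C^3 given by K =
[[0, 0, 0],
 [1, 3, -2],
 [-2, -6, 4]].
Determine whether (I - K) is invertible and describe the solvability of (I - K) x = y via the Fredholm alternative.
(I - K) is invertible (det(I - K) = -6 ≠ 0), so for every y in C^3 the equation (I - K) x = y has a unique solution.

K has rank 1, so it is an outer product K = u v^T: every row of K is a multiple of one row vector. Reading off the entries, u = (0, -1, 2) and v = (-1, -3, 2) (row i of K equals u_i·v^T). A rank-one matrix u v^T satisfies K u = u (v·u) and kills the (2)-dimensional subspace v^⊥, so its characteristic polynomial is lambda^2 (lambda - v·u) with v·u = tr K = 7. Hence the eigenvalues of I - K are 1 (multiplicity 2) and 1 - (7) = -6, so det(I - K) = -6. (Direct check: I - K =
[[1, 0, 0],
 [-1, -2, 2],
 [2, 6, -3]]
has determinant -6.) The finite-dimensional Fredholm alternative says: either (I - K) is invertible, or ker(I - K) ≠ {0} and then range(I - K) = ker((I - K)^*)^⊥, with dim ker(I - K) = dim ker((I - K)^*). Since det(I - K) ≠ 0, 1 is not an eigenvalue of K and ker(I - K) = {0}, so we are in the first case: for every y there is a unique x = (I - K)^(-1) y. Explicitly, by the Sherman–Morrison formula, (I - u v^T)^(-1) = I + u v^T/(1 - v·u), i.e. (I - K)^(-1) = I + K/(-6).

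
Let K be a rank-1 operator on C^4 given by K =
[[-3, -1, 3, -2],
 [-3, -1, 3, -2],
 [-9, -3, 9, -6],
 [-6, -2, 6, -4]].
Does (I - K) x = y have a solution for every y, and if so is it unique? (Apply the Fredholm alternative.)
(I - K) is singular (det(I - K) = 0, i.e. 1 ∈ sigma(K)). (I - K) x = y is solvable iff y ⊥ ker((I - K)^*) = span{(-3, -1, 3, -2)}, i.e. iff -3y_1 - y_2 + 3y_3 - 2y_4 = 0. When solvable, the solutions are x = y + c·(1, 1, 3, 2), c arbitrary (ker(I - K) = span{(1, 1, 3, 2)}, dimension 1).

K has rank 1, so it is an outer product K = u v^T: every row of K is a multiple of one row vector. Reading off the entries, u = (1, 1, 3, 2) and v = (-3, -1, 3, -2) (row i of K equals u_i·v^T). A rank-one matrix u v^T satisfies K u = u (v·u) and kills the (3)-dimensional subspace v^⊥, so its characteristic polynomial is lambda^3 (lambda - v·u) with v·u = tr K = 1. Hence the eigenvalues of I - K are 1 (multiplicity 3) and 1 - (1) = 0, so det(I - K) = 0. (Direct check: I - K =
[[4, 1, -3, 2],
 [3, 2, -3, 2],
 [9, 3, -8, 6],
 [6, 2, -6, 5]]
has determinant 0.) So 1 is an eigenvalue of K and (I - K) is not invertible. The finite-dimensional Fredholm alternative says: either (I - K) is invertible, or ker(I - K) ≠ {0} and then range(I - K) = ker((I - K)^*)^⊥, with dim ker(I - K) = dim ker((I - K)^*). We are in the second case, so we need both kernels. Kernel of I - K: (I - K) u = u - u (v·u) = u - u = 0, so ker(I - K) = span{u} = span{(1, 1, 3, 2)} (it is exactly 1-dimensional because rank(I - K) = 3). Kernel of the adjoint: K is real, so (I - K)^* = I - K^T = I - v u^T, and (I - v u^T) v = v - v (u·v) = 0; hence ker((I - K)^*) = span{v} = span{(-3, -1, 3, -2)}. Therefore (I - K) x = y is solvable iff <y, v> = 0, i.e. iff -3y_1 - y_2 + 3y_3 - 2y_4 = 0. When this holds, K y = u (v·y) = 0, so (I - K) y = y and x = y is a particular solution; the full solution set is the line x = y + c·u = y + c·(1, 1, 3, 2), c ∈ C.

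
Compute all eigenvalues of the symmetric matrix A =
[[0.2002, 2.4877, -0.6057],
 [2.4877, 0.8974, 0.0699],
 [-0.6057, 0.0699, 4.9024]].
sigma(A) ≈ {-2, 3, 5}

A is real symmetric, so its spectrum consists of real eigenvalues. Expanding the characteristic polynomial of the displayed matrix gives
  det(λ I - A) = p(λ) = λ^3 + (-6)λ^2 + (-1)λ + (30).
Solving p(λ) = 0 yields eigenvalues ≈ -2, 3, 5. (A is shown rounded to 4 decimals, so these recover the underlying integer eigenvalues to within that precision.)
Verification: the trace of A = 6 equals the sum of eigenvalues 6, and det(A) ≈ -29.9993 matches the eigenvalue product -30.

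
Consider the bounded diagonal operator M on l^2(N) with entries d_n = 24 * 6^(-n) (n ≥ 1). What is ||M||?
||M|| = 4 (attained at n = 1)

For M diagonal, ||M|| = sup_n |d_n|. The sequence d_n = 24 * 6^(-n) is positive and strictly decreasing (ratio 6^(-1) < 1), so the supremum is d_1 = 24/6 = 4. Hence ||M|| = 4.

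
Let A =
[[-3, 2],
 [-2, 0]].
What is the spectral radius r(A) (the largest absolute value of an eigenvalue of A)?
r(A) = 2

The eigenvalues of A are the roots of its characteristic polynomial. With M = A (coefficients from the trace and determinant):
  p(λ) = det(λ I - M) = λ^2 + 3λ + 4.
For λ^2 + 3λ + 4 the discriminant is -7. It is negative, so the roots are the complex-conjugate pair λ = -3/2 ± (sqrt(7)/2) i ≈ -1.5 ± 1.3229i. For a conjugate pair the product of the roots equals the constant term, so |λ|^2 = 4 and |λ| = sqrt(4) = 2.
Thus the eigenvalues (to 4 decimals) are -1.5 ± 1.3229i (modulus 2). The spectral radius is the largest modulus: r(A) = 2. (Cross-check: r(A) ≤ ||A||_2 ≈ 4; equality holds whenever A is normal, though it can also hold for some non-normal A.)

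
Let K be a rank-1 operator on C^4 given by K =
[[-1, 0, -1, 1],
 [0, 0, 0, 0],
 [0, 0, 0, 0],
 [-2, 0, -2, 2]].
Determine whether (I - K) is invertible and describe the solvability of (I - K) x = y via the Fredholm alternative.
(I - K) is singular (det(I - K) = 0, i.e. 1 ∈ sigma(K)). (I - K) x = y is solvable iff y ⊥ ker((I - K)^*) = span{(-1, 0, -1, 1)}, i.e. iff -y_1 - y_3 + y_4 = 0. When solvable, the solutions are x = y + c·(1, 0, 0, 2), c arbitrary (ker(I - K) = span{(1, 0, 0, 2)}, dimension 1).

K has rank 1, so it is an outer product K = u v^T: every row of K is a multiple of one row vector. Reading off the entries, u = (1, 0, 0, 2) and v = (-1, 0, -1, 1) (row i of K equals u_i·v^T). A rank-one matrix u v^T satisfies K u = u (v·u) and kills the (3)-dimensional subspace v^⊥, so its characteristic polynomial is lambda^3 (lambda - v·u) with v·u = tr K = 1. Hence the eigenvalues of I - K are 1 (multiplicity 3) and 1 - (1) = 0, so det(I - K) = 0. (Direct check: I - K =
[[2, 0, 1, -1],
 [0, 1, 0, 0],
 [0, 0, 1, 0],
 [2, 0, 2, -1]]
has determinant 0.) So 1 is an eigenvalue of K and (I - K) is not invertible. The finite-dimensional Fredholm alternative says: either (I - K) is invertible, or ker(I - K) ≠ {0} and then range(I - K) = ker((I - K)^*)^⊥, with dim ker(I - K) = dim ker((I - K)^*). We are in the second case, so we need both kernels. Kernel of I - K: (I - K) u = u - u (v·u) = u - u = 0, so ker(I - K) = span{u} = span{(1, 0, 0, 2)} (it is exactly 1-dimensional because rank(I - K) = 3). Kernel of the adjoint: K is real, so (I - K)^* = I - K^T = I - v u^T, and (I - v u^T) v = v - v (u·v) = 0; hence ker((I - K)^*) = span{v} = span{(-1, 0, -1, 1)}. Therefore (I - K) x = y is solvable iff <y, v> = 0, i.e. iff -y_1 - y_3 + y_4 = 0. When this holds, K y = u (v·y) = 0, so (I - K) y = y and x = y is a particular solution; the full solution set is the line x = y + c·u = y + c·(1, 0, 0, 2), c ∈ C.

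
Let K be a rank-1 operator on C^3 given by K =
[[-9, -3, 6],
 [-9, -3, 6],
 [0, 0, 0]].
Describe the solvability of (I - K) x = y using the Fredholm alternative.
(I - K) is invertible (det(I - K) = 13 ≠ 0), so for every y in C^3 the equation (I - K) x = y has a unique solution.

K has rank 1, so it is an outer product K = u v^T: every row of K is a multiple of one row vector. Reading off the entries, u = (-3, -3, 0) and v = (3, 1, -2) (row i of K equals u_i·v^T). A rank-one matrix u v^T satisfies K u = u (v·u) and kills the (2)-dimensional subspace v^⊥, so its characteristic polynomial is lambda^2 (lambda - v·u) with v·u = tr K = -12. Hence the eigenvalues of I - K are 1 (multiplicity 2) and 1 - (-12) = 13, so det(I - K) = 13. (Direct check: I - K =
[[10, 3, -6],
 [9, 4, -6],
 [0, 0, 1]]
has determinant 13.) The finite-dimensional Fredholm alternative says: either (I - K) is invertible, or ker(I - K) ≠ {0} and then range(I - K) = ker((I - K)^*)^⊥, with dim ker(I - K) = dim ker((I - K)^*). Since det(I - K) ≠ 0, 1 is not an eigenvalue of K and ker(I - K) = {0}, so we are in the first case: for every y there is a unique x = (I - K)^(-1) y. Explicitly, by the Sherman–Morrison formula, (I - u v^T)^(-1) = I + u v^T/(1 - v·u), i.e. (I - K)^(-1) = I + K/(13).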